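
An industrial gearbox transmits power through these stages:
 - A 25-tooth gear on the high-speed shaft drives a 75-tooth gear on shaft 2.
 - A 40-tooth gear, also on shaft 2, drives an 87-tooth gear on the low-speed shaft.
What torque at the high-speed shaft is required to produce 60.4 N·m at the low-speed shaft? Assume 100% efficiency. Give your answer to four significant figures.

Overall ratio R = 3 × 2.175 = 6.525.
Input torque = output torque / R = 60.4 / 6.525 = 9.2567 N·m.

9.257 N·m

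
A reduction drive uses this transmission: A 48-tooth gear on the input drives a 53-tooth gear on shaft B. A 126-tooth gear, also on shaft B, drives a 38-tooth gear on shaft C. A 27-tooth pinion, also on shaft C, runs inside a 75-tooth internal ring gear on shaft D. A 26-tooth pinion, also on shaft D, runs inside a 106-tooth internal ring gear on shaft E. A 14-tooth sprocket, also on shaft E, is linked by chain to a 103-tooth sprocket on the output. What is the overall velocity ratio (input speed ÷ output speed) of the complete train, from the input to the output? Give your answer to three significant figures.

27.7

Each stage contributes driven/driver: gear mesh 53/48 = 1.1042, gear mesh 38/126 = 0.30159, internal gear 75/27 = 2.7778, internal gear 106/26 = 4.0769, chain 103/14 = 7.3571.
Overall: 1.1042 × 0.30159 × 2.7778 × 4.0769 × 7.3571 = 27.745.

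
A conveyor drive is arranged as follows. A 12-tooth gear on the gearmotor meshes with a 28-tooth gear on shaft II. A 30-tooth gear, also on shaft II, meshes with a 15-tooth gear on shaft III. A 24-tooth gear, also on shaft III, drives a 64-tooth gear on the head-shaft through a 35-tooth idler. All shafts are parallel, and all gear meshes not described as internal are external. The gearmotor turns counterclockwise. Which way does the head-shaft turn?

counterclockwise

the gearmotor → shaft II: external mesh, 1 reversal → CW.
shaft II → shaft III: external mesh, 1 reversal → CCW.
shaft III → the head-shaft: driver → idler → driven is 2 external meshes, 2 reversals → CCW.
4 reversals in total — an even number — so the head-shaft turns the same way as the gearmotor.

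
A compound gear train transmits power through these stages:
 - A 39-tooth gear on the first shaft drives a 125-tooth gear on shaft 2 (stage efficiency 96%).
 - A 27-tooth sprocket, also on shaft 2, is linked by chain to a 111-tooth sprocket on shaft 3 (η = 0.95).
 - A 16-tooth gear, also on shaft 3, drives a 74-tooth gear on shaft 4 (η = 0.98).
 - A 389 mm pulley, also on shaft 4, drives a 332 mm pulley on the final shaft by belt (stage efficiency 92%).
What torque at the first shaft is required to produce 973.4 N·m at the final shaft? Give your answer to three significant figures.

Overall ratio R = 3.2051 × 4.1111 × 4.625 × 0.85347 = 52.012; overall efficiency η = 0.96 × 0.95 × 0.98 × 0.92 = 0.8223.
Input torque = output torque / (R × η) = 973.4 / (52.012 × 0.8223) = 22.76 N·m.

22.8 N·m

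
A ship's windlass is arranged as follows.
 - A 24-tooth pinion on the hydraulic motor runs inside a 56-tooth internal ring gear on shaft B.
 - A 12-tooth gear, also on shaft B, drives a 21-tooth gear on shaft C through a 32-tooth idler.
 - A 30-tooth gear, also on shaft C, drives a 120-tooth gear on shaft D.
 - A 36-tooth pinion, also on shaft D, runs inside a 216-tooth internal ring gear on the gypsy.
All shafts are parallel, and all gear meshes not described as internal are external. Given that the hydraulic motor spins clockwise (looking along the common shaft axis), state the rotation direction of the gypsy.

anticlockwise

the hydraulic motor → shaft B: internal mesh, same direction → CW.
shaft B → shaft C: driver → idler → driven is 2 external meshes, 2 reversals → CW.
shaft C → shaft D: external mesh, 1 reversal → CCW.
shaft D → the gypsy: internal mesh, same direction → CCW.
3 reversals in total — an odd number — so the gypsy turns opposite to the hydraulic motor.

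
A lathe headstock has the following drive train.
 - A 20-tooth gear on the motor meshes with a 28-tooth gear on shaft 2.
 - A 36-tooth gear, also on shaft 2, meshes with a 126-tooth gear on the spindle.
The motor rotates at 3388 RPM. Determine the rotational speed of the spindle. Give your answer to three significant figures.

the motor → shaft 2 (gear mesh, 28/20): 3388 ÷ 1.4 = 2420 RPM
shaft 2 → the spindle (gear mesh, 126/36): 2420 ÷ 3.5 = 691.43 RPM

691 RPM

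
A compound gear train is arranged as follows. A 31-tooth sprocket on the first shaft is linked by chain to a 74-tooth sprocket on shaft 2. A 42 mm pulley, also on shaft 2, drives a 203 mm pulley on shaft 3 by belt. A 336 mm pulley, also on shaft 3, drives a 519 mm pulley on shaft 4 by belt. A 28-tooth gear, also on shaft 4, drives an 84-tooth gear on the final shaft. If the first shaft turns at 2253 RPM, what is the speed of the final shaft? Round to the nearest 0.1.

42.1 RPM

the first shaft → shaft 2 (chain, 74/31): 2253 ÷ 2.3871 = 943.82 RPM
shaft 2 → shaft 3 (belt, 203/42): 943.82 ÷ 4.8333 = 195.27 RPM
shaft 3 → shaft 4 (belt, 519/336): 195.27 ÷ 1.5446 = 126.42 RPM
shaft 4 → the final shaft (gear mesh, 84/28): 126.42 ÷ 3 = 42.14 RPM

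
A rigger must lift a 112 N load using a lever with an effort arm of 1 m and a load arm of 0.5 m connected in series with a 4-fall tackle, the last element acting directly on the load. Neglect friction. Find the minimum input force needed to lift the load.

Lever MA = effort arm / load arm = 1/0.5 = 2.
Block-and-tackle MA = number of supporting rope parts = 4.
Combined ideal MA = 2 × 4 = 8.
Effort = load / MA = 112 / 8 = 14 N.

14 N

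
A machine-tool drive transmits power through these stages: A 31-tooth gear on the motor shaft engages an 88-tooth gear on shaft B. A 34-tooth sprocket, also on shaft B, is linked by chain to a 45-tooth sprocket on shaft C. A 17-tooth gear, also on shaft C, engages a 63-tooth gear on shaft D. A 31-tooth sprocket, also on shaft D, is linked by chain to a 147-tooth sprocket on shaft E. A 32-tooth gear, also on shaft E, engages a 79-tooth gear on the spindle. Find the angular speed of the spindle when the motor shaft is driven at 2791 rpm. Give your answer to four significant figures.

the motor shaft → shaft B (gear mesh, 88/31): 2791 ÷ 2.8387 = 983.19 rpm
shaft B → shaft C (chain, 45/34): 983.19 ÷ 1.3235 = 742.86 rpm
shaft C → shaft D (gear mesh, 63/17): 742.86 ÷ 3.7059 = 200.45 rpm
shaft D → shaft E (chain, 147/31): 200.45 ÷ 4.7419 = 42.273 rpm
shaft E → the spindle (gear mesh, 79/32): 42.273 ÷ 2.4688 = 17.123 rpm

17.12 rpm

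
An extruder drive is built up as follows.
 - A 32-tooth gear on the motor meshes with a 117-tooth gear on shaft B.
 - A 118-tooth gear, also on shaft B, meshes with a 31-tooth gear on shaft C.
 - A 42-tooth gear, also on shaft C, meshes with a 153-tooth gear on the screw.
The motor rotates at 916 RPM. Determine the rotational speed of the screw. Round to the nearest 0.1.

gear mesh 117/32 = 3.6562 → 916/3.6562 = 250.53 RPM
gear mesh 31/118 = 0.26271 → 250.53/0.26271 = 953.63 RPM
gear mesh 153/42 = 3.6429 → 953.63/3.6429 = 261.78 RPM

261.8 RPM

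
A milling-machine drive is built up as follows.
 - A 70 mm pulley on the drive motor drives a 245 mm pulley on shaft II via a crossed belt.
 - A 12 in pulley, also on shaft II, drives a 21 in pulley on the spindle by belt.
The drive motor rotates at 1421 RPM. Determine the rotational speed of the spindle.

232 RPM

belt 245/70 = 3.5 → 1421/3.5 = 406 RPM
belt 21/12 = 1.75 → 406/1.75 = 232 RPM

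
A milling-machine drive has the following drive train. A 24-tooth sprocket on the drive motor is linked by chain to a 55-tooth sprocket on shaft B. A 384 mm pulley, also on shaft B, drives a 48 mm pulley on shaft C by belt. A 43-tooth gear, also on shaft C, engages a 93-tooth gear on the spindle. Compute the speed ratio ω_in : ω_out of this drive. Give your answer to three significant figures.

Each stage contributes driven/driver: chain 55/24 = 2.2917, belt 48/384 = 0.125, gear mesh 93/43 = 2.1628.
Overall: 2.2917 × 0.125 × 2.1628 = 0.61955.

0.620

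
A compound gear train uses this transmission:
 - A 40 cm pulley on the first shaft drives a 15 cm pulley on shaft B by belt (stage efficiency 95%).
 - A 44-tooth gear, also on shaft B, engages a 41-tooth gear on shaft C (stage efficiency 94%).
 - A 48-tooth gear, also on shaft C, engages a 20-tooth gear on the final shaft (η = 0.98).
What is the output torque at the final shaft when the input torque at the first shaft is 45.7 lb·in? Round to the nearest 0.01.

Belt: ratio = 15/40 = 0.375; torque at shaft B = 45.7 × 0.375 × 0.95 = 16.281 lb·in.
Gear mesh: ratio = 41/44 = 0.93182; torque at shaft C = 16.281 × 0.93182 × 0.94 = 14.26 lb·in.
Gear mesh: ratio = 20/48 = 0.41667; torque at the final shaft = 14.26 × 0.41667 × 0.98 = 5.823 lb·in.

5.82 lb·in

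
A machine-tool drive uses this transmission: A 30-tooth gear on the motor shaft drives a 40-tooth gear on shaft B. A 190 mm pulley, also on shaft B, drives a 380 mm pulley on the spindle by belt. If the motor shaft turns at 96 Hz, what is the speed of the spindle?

36 Hz

gear mesh 40/30 = 1.3333 → 96/1.3333 = 72 Hz
belt 380/190 = 2 → 72/2 = 36 Hz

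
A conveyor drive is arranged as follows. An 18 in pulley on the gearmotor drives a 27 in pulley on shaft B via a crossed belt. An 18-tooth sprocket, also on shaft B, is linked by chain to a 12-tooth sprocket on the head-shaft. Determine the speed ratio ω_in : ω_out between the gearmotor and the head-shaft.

1

Each stage contributes driven/driver: belt 27/18 = 1.5, chain 12/18 = 0.66667.
Overall: 1.5 × 0.66667 = 1.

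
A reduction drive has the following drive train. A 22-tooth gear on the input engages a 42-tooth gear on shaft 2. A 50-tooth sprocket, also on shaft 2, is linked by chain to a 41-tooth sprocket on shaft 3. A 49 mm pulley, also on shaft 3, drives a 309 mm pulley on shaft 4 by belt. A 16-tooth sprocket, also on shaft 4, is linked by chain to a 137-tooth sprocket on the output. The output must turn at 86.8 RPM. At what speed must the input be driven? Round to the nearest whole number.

Overall ratio R = 1.9091 × 0.82 × 6.3061 × 8.5625 = 84.529.
Required input speed = output speed × R = 86.8 × 84.529 = 7337.1 RPM.

7337 RPM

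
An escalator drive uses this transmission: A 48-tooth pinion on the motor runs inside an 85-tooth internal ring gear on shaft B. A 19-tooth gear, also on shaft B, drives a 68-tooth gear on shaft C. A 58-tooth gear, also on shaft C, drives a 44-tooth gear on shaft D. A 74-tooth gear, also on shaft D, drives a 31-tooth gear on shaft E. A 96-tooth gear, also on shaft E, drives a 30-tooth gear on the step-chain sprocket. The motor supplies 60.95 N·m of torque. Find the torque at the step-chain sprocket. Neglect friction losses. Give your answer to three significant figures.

internal gear 85/48 = 1.7708 → τ = 60.95·1.7708 = 107.93 N·m
gear mesh 68/19 = 3.5789 → τ = 107.93·3.5789 = 386.28 N·m
gear mesh 44/58 = 0.75862 → τ = 386.28·0.75862 = 293.04 N·m
gear mesh 31/74 = 0.41892 → τ = 293.04·0.41892 = 122.76 N·m
gear mesh 30/96 = 0.3125 → τ = 122.76·0.3125 = 38.363 N·m

38.4 N·m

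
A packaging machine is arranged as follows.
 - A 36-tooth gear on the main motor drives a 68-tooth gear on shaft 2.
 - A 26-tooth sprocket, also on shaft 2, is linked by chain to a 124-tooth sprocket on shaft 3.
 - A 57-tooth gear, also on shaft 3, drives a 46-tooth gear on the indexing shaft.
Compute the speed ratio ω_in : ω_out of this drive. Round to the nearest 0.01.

7.27

Each stage contributes driven/driver: gear mesh 68/36 = 1.8889, chain 124/26 = 4.7692, gear mesh 46/57 = 0.80702.
Overall: 1.8889 × 4.7692 × 0.80702 = 7.2701.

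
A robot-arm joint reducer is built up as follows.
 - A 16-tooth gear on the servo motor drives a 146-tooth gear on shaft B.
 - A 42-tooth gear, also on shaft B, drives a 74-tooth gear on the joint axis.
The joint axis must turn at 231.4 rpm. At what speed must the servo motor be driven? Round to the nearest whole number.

3720 rpm

Overall ratio R = 9.125 × 1.7619 = 16.077.
Required input speed = output speed × R = 231.4 × 16.077 = 3720.3 rpm.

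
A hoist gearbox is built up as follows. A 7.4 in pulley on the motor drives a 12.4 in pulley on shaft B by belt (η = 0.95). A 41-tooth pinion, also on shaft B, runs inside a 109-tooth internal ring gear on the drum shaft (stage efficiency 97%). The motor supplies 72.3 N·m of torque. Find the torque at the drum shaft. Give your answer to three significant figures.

297 N·m

belt 12.4/7.4 = 1.6757 → τ = 72.3·1.6757·0.95 = 115.09 N·m
internal gear 109/41 = 2.6585 → τ = 115.09·2.6585·0.97 = 296.8 N·m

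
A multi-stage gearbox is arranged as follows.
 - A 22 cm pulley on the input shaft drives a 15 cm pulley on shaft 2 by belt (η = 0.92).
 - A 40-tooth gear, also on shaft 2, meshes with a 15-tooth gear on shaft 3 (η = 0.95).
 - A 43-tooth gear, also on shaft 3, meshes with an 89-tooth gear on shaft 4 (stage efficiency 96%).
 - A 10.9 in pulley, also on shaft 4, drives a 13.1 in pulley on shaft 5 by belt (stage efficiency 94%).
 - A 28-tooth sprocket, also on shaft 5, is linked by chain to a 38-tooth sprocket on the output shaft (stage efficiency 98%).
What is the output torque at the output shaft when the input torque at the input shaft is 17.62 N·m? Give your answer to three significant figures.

11.8 N·m

belt 15/22 = 0.68182 → τ = 17.62·0.68182·0.92 = 11.053 N·m
gear mesh 15/40 = 0.375 → τ = 11.053·0.375·0.95 = 3.9375 N·m
gear mesh 89/43 = 2.0698 → τ = 3.9375·2.0698·0.96 = 7.8237 N·m
belt 13.1/10.9 = 1.2018 → τ = 7.8237·1.2018·0.94 = 8.8386 N·m
chain 38/28 = 1.3571 → τ = 8.8386·1.3571·0.98 = 11.755 N·m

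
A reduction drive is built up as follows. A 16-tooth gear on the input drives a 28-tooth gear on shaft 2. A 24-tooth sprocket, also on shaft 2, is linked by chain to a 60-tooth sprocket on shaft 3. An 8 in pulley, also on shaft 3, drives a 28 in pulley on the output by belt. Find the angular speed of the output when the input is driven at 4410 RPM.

288 RPM

the input → shaft 2 (gear mesh, 28/16): 4410 ÷ 1.75 = 2520 RPM
shaft 2 → shaft 3 (chain, 60/24): 2520 ÷ 2.5 = 1008 RPM
shaft 3 → the output (belt, 28/8): 1008 ÷ 3.5 = 288 RPM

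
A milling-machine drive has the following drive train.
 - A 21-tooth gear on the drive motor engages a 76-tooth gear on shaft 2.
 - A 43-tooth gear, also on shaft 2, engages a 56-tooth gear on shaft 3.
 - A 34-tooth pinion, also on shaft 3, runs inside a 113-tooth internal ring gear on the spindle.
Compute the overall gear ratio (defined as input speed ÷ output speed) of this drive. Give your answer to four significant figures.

15.66

Each stage contributes driven/driver: gear mesh 76/21 = 3.619, gear mesh 56/43 = 1.3023, internal gear 113/34 = 3.3235.
Overall: 3.619 × 1.3023 × 3.3235 = 15.664.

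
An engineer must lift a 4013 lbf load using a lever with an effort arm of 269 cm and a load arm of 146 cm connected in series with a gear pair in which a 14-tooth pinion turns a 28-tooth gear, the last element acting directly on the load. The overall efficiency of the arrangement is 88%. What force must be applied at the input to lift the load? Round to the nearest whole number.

Lever MA = effort arm / load arm = 269/146 = 1.8425.
Gear pair MA = 28/14 = 2.
Combined ideal MA = 1.8425 × 2 = 3.6849.
Actual MA = 3.6849 × 0.88 = 3.2427.
Effort = load / actual MA = 4013 / 3.2427 = 1237.5 lbf.

1238 lbf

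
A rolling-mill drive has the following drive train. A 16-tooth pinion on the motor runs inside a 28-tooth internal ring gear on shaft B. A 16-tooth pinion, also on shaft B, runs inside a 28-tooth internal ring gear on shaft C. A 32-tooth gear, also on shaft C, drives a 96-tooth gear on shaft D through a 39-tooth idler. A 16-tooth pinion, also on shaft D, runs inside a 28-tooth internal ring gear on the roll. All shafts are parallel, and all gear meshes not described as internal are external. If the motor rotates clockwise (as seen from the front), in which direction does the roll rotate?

the motor → shaft B: internal mesh, same direction → CW.
shaft B → shaft C: internal mesh, same direction → CW.
shaft C → shaft D: driver → idler → driven is 2 external meshes, 2 reversals → CW.
shaft D → the roll: internal mesh, same direction → CW.
2 reversals in total — an even number — so the roll turns the same way as the motor.

clockwise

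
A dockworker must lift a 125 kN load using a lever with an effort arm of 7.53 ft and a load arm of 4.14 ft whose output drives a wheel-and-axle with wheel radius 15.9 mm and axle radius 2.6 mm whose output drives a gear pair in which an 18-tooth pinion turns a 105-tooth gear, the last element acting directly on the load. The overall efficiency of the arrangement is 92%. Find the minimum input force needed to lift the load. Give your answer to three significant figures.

Lever MA = effort arm / load arm = 7.53/4.14 = 1.8188.
Wheel-and-axle MA = R/r = 15.9/2.6 = 6.1154.
Gear pair MA = 105/18 = 5.8333.
Combined ideal MA = 1.8188 × 6.1154 × 5.8333 = 64.884.
Actual MA = 64.884 × 0.92 = 59.693.
Effort = load / actual MA = 125 / 59.693 = 2.094 kN.

2.09 kN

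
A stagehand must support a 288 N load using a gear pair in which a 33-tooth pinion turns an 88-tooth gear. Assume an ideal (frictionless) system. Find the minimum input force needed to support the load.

Gear pair MA = 88/33 = 2.6667.
Effort = load / MA = 288 / 2.6667 = 108 N.

108 N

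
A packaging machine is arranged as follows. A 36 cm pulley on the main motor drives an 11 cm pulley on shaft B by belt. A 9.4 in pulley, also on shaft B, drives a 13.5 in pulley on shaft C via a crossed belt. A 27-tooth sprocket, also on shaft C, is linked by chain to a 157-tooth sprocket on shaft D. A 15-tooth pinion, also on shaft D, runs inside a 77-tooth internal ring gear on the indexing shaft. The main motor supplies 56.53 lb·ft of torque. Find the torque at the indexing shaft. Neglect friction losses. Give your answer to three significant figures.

740 lb·ft

belt 11/36 = 0.30556 → τ = 56.53·0.30556 = 17.273 lb·ft
belt 13.5/9.4 = 1.4362 → τ = 17.273·1.4362 = 24.807 lb·ft
chain 157/27 = 5.8148 → τ = 24.807·5.8148 = 144.25 lb·ft
internal gear 77/15 = 5.1333 → τ = 144.25·5.1333 = 740.48 lb·ft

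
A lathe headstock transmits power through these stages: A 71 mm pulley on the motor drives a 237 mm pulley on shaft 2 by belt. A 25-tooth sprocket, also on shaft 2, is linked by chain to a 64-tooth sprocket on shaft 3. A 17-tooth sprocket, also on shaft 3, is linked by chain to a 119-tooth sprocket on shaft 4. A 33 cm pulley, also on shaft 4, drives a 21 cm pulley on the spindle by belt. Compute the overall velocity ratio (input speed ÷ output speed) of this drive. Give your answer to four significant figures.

38.07

Each stage contributes driven/driver: belt 237/71 = 3.338, chain 64/25 = 2.56, chain 119/17 = 7, belt 21/33 = 0.63636.
Overall: 3.338 × 2.56 × 7 × 0.63636 = 38.066.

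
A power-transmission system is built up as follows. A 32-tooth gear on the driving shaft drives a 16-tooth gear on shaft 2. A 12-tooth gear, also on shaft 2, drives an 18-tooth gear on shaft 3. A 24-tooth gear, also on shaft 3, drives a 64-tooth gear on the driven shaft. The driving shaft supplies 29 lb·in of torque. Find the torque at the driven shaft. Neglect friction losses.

Gear mesh: ratio = 16/32 = 0.5; torque at shaft 2 = 29 × 0.5 = 14.5 lb·in.
Gear mesh: ratio = 18/12 = 1.5; torque at shaft 3 = 14.5 × 1.5 = 21.75 lb·in.
Gear mesh: ratio = 64/24 = 2.6667; torque at the driven shaft = 21.75 × 2.6667 = 58 lb·in.

58 lb·in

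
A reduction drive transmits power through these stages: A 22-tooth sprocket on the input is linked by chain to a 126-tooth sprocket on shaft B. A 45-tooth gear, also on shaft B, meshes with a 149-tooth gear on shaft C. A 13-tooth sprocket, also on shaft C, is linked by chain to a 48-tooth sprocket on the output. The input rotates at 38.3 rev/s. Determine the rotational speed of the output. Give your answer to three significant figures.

Chain: ratio = 126/22 = 5.7273, so shaft B turns at 38.3 / 5.7273 = 6.6873 rev/s.
Gear mesh: ratio = 149/45 = 3.3111, so shaft C turns at 6.6873 / 3.3111 = 2.0197 rev/s.
Chain: ratio = 48/13 = 3.6923, so the output turns at 2.0197 / 3.6923 = 0.54699 rev/s.

0.547 rev/s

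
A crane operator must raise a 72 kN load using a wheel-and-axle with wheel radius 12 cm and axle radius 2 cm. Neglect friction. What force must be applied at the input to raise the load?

Wheel-and-axle MA = R/r = 12/2 = 6.
Effort = load / MA = 72 / 6 = 12 kN.

12 kN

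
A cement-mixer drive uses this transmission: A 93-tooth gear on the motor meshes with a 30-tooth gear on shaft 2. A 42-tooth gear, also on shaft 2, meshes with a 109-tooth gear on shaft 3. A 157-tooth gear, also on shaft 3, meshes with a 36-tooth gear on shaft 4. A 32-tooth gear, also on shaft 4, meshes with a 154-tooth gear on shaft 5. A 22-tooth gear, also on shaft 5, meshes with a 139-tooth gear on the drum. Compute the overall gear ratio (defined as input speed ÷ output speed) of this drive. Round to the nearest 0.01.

Each stage contributes driven/driver: gear mesh 30/93 = 0.32258, gear mesh 109/42 = 2.5952, gear mesh 36/157 = 0.2293, gear mesh 154/32 = 4.8125, gear mesh 139/22 = 6.3182.
Overall: 0.32258 × 2.5952 × 0.2293 × 4.8125 × 6.3182 = 5.8369.

5.84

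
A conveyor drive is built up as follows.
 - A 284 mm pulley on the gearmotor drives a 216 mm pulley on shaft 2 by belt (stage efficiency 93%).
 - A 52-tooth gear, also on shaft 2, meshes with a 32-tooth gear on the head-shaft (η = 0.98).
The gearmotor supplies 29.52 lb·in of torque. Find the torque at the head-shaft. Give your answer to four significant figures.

Belt: ratio = 216/284 = 0.76056; torque at shaft 2 = 29.52 × 0.76056 × 0.93 = 20.88 lb·in.
Gear mesh: ratio = 32/52 = 0.61538; torque at the head-shaft = 20.88 × 0.61538 × 0.98 = 12.592 lb·in.

12.59 lb·in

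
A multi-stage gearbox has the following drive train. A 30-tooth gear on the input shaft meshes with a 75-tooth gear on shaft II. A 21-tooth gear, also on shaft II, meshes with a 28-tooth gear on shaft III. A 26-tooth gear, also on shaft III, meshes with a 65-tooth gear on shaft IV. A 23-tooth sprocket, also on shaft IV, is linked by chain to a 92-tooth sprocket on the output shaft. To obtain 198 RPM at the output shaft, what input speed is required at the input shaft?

6600 RPM

Overall ratio R = 2.5 × 1.3333 × 2.5 × 4 = 33.333.
Required input speed = output speed × R = 198 × 33.333 = 6600 RPM.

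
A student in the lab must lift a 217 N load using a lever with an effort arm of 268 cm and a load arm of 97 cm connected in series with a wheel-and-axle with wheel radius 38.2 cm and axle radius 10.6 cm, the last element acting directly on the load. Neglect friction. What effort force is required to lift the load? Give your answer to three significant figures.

21.8 N

Lever MA = effort arm / load arm = 268/97 = 2.7629.
Wheel-and-axle MA = R/r = 38.2/10.6 = 3.6038.
Combined ideal MA = 2.7629 × 3.6038 = 9.9568.
Effort = load / MA = 217 / 9.9568 = 21.794 N.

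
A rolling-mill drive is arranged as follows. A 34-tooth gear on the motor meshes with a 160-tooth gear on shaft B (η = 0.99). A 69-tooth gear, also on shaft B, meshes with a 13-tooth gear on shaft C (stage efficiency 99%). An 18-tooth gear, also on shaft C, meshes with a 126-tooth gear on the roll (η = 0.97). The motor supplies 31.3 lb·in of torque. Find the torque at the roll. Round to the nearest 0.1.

184.7 lb·in

After the gear mesh (160/34): 31.3 × 4.7059 × 0.99 = 145.82 lb·in
After the gear mesh (13/69): 145.82 × 0.18841 × 0.99 = 27.199 lb·in
After the gear mesh (126/18): 27.199 × 7 × 0.97 = 184.68 lb·in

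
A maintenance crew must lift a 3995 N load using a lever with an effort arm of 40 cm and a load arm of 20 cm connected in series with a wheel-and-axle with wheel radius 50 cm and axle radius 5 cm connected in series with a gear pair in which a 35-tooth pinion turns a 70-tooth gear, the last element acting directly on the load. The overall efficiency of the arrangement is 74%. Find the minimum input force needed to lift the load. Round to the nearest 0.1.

135.0 N

Lever MA = effort arm / load arm = 40/20 = 2.
Wheel-and-axle MA = R/r = 50/5 = 10.
Gear pair MA = 70/35 = 2.
Combined ideal MA = 2 × 10 × 2 = 40.
Actual MA = 40 × 0.74 = 29.6.
Effort = load / actual MA = 3995 / 29.6 = 134.97 N.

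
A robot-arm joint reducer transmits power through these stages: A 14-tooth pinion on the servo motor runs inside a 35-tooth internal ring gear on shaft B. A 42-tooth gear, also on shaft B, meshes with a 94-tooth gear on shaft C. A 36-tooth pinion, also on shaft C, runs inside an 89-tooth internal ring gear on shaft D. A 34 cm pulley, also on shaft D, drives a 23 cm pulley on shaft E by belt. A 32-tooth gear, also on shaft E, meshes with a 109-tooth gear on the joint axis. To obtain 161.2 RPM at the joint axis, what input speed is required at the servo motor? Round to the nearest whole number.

5138 RPM

Overall ratio R = 2.5 × 2.2381 × 2.4722 × 0.67647 × 3.4062 = 31.874.
Required input speed = output speed × R = 161.2 × 31.874 = 5138 RPM.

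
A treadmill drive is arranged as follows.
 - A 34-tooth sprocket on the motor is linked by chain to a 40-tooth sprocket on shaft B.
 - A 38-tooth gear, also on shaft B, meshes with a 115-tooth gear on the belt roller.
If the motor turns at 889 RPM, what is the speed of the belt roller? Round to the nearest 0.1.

249.7 RPM

chain 40/34 = 1.1765 → 889/1.1765 = 755.65 RPM
gear mesh 115/38 = 3.0263 → 755.65/3.0263 = 249.69 RPM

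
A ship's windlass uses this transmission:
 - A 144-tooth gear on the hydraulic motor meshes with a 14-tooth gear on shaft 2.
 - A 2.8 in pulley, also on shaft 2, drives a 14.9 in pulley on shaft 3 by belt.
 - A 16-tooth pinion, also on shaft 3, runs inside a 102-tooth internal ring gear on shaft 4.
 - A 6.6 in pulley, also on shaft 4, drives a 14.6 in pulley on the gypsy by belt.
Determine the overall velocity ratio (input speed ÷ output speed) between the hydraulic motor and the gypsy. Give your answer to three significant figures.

Each stage contributes driven/driver: gear mesh 14/144 = 0.097222, belt 14.9/2.8 = 5.3214, internal gear 102/16 = 6.375, belt 14.6/6.6 = 2.2121.
Overall: 0.097222 × 5.3214 × 6.375 × 2.2121 = 7.296.

7.30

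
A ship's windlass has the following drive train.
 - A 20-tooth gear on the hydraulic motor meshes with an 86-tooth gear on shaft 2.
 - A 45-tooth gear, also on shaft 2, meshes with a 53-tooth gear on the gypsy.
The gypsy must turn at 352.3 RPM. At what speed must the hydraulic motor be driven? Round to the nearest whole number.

1784 RPM

Overall ratio R = 4.3 × 1.1778 = 5.0644.
Required input speed = output speed × R = 352.3 × 5.0644 = 1784.2 RPM.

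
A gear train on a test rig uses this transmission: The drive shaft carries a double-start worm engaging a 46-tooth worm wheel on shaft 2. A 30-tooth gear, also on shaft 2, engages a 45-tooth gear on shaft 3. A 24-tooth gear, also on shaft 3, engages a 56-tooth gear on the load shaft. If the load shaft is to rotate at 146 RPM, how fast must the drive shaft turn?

11753 RPM

Overall ratio R = 23 × 1.5 × 2.3333 = 80.5.
Required input speed = output speed × R = 146 × 80.5 = 11753 RPM.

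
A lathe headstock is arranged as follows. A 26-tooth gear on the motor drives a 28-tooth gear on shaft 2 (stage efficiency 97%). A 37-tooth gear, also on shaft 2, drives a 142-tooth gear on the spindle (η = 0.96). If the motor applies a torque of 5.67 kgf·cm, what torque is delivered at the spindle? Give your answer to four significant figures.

21.82 kgf·cm

After the gear mesh (28/26): 5.67 × 1.0769 × 0.97 = 5.923 kgf·cm
After the gear mesh (142/37): 5.923 × 3.8378 × 0.96 = 21.822 kgf·cm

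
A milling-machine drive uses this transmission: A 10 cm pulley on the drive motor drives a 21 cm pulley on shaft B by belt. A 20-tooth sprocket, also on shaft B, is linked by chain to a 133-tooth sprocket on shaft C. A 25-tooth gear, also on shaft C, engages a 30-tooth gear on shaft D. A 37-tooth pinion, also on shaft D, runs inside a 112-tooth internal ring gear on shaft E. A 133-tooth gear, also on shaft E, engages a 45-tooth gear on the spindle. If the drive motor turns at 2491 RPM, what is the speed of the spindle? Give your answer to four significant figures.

145.1 RPM

Belt: ratio = 21/10 = 2.1, so shaft B turns at 2491 / 2.1 = 1186.2 RPM.
Chain: ratio = 133/20 = 6.65, so shaft C turns at 1186.2 / 6.65 = 178.37 RPM.
Gear mesh: ratio = 30/25 = 1.2, so shaft D turns at 178.37 / 1.2 = 148.65 RPM.
Internal gear: ratio = 112/37 = 3.027, so shaft E turns at 148.65 / 3.027 = 49.106 RPM.
Gear mesh: ratio = 45/133 = 0.33835, so the spindle turns at 49.106 / 0.33835 = 145.14 RPM.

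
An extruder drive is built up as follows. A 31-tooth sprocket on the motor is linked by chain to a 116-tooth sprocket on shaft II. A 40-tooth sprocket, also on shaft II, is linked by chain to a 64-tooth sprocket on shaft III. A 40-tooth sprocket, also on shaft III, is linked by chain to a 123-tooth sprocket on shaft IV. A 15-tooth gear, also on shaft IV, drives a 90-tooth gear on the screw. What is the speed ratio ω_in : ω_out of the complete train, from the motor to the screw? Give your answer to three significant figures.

Each stage contributes driven/driver: chain 116/31 = 3.7419, chain 64/40 = 1.6, chain 123/40 = 3.075, gear mesh 90/15 = 6.
Overall: 3.7419 × 1.6 × 3.075 × 6 = 110.46.

110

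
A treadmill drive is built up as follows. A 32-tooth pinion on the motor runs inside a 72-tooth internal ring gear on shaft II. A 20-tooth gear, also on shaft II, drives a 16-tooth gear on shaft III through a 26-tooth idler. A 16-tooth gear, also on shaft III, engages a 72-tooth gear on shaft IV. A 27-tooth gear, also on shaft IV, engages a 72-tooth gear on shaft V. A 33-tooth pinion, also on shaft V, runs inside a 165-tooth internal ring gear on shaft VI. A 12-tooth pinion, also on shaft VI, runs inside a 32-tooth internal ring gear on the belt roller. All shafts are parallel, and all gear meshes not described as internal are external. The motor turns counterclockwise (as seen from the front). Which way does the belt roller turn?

counterclockwise

the motor → shaft II: internal mesh, same direction → CCW.
shaft II → shaft III: driver → idler → driven is 2 external meshes, 2 reversals → CCW.
shaft III → shaft IV: external mesh, 1 reversal → CW.
shaft IV → shaft V: external mesh, 1 reversal → CCW.
shaft V → shaft VI: internal mesh, same direction → CCW.
shaft VI → the belt roller: internal mesh, same direction → CCW.
4 reversals in total — an even number — so the belt roller turns the same way as the motor.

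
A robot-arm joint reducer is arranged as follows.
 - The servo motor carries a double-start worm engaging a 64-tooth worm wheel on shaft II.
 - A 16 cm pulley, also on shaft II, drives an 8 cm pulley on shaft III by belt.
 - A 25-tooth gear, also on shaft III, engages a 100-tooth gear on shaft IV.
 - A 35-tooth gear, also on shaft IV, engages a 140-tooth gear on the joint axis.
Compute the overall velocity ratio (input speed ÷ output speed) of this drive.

Each stage contributes driven/driver: worm 64/2 = 32, belt 8/16 = 0.5, gear mesh 100/25 = 4, gear mesh 140/35 = 4.
Overall: 32 × 0.5 × 4 × 4 = 256.

256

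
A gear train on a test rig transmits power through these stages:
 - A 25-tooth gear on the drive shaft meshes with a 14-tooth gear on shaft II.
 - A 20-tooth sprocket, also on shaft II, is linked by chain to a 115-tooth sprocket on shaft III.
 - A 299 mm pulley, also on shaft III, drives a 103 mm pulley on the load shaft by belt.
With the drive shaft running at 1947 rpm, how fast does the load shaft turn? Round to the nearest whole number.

1755 rpm

gear mesh 14/25 = 0.56 → 1947/0.56 = 3476.8 rpm
chain 115/20 = 5.75 → 3476.8/5.75 = 604.66 rpm
belt 103/299 = 0.34448 → 604.66/0.34448 = 1755.3 rpm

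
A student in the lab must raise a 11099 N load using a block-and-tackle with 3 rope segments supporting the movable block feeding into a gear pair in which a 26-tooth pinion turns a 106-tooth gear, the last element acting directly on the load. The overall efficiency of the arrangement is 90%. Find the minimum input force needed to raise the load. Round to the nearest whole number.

Block-and-tackle MA = number of supporting rope parts = 3.
Gear pair MA = 106/26 = 4.0769.
Combined ideal MA = 3 × 4.0769 = 12.231.
Actual MA = 12.231 × 0.90 = 11.008.
Effort = load / actual MA = 11099 / 11.008 = 1008.3 N.

1008 N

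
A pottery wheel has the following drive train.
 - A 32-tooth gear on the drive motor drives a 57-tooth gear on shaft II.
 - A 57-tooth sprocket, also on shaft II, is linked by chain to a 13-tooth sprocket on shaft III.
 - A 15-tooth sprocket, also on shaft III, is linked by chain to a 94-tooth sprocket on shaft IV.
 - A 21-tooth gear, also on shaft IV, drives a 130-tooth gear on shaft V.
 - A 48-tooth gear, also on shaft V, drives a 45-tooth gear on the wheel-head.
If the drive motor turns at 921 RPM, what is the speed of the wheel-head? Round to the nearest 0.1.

gear mesh 57/32 = 1.7812 → 921/1.7812 = 517.05 RPM
chain 13/57 = 0.22807 → 517.05/0.22807 = 2267.1 RPM
chain 94/15 = 6.2667 → 2267.1/6.2667 = 361.77 RPM
gear mesh 130/21 = 6.1905 → 361.77/6.1905 = 58.439 RPM
gear mesh 45/48 = 0.9375 → 58.439/0.9375 = 62.335 RPM

62.3 RPM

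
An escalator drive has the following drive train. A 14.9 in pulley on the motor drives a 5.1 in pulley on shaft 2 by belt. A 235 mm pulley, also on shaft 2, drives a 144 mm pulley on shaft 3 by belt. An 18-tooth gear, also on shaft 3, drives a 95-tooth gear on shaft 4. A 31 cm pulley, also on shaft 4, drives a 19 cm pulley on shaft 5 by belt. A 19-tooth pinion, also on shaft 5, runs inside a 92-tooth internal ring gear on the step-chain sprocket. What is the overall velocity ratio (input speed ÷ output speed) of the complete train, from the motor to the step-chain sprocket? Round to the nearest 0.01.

3.29

Each stage contributes driven/driver: belt 5.1/14.9 = 0.34228, belt 144/235 = 0.61277, gear mesh 95/18 = 5.2778, belt 19/31 = 0.6129, internal gear 92/19 = 4.8421.
Overall: 0.34228 × 0.61277 × 5.2778 × 0.6129 × 4.8421 = 3.2852.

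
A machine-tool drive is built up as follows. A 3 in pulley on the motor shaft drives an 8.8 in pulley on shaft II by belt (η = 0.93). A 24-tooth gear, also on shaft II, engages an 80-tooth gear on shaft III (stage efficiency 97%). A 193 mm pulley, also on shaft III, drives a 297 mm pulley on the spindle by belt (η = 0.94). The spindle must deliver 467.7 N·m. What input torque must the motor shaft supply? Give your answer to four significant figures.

Overall ratio R = 2.9333 × 3.3333 × 1.5389 = 15.047; overall efficiency η = 0.93 × 0.97 × 0.94 = 0.8480.
Input torque = output torque / (R × η) = 467.7 / (15.047 × 0.8480) = 36.656 N·m.

36.66 N·m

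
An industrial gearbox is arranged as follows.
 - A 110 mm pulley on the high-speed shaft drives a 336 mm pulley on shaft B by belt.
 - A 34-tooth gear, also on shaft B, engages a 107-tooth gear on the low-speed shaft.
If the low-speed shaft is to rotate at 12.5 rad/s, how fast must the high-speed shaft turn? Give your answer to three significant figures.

Overall ratio R = 3.0545 × 3.1471 = 9.6128.
Required input speed = output speed × R = 12.5 × 9.6128 = 120.16 rad/s.

120 rad/s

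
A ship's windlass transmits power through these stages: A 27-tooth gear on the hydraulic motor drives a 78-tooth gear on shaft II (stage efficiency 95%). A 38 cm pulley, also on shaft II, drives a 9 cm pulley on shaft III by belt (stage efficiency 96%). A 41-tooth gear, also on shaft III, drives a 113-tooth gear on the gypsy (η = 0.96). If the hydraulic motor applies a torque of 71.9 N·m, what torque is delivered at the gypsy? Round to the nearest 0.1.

gear mesh 78/27 = 2.8889 → τ = 71.9·2.8889·0.95 = 197.33 N·m
belt 9/38 = 0.23684 → τ = 197.33·0.23684·0.96 = 44.866 N·m
gear mesh 113/41 = 2.7561 → τ = 44.866·2.7561·0.96 = 118.71 N·m

118.7 N·m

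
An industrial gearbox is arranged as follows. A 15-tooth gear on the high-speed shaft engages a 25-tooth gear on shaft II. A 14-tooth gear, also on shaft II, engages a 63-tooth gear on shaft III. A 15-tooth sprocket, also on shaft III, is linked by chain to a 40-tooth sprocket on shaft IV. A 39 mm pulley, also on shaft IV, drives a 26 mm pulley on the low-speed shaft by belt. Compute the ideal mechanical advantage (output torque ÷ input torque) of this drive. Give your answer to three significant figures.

Each stage contributes driven/driver: gear mesh 25/15 = 1.6667, gear mesh 63/14 = 4.5, chain 40/15 = 2.6667, belt 26/39 = 0.66667.
Overall: 1.6667 × 4.5 × 2.6667 × 0.66667 = 13.333.

13.3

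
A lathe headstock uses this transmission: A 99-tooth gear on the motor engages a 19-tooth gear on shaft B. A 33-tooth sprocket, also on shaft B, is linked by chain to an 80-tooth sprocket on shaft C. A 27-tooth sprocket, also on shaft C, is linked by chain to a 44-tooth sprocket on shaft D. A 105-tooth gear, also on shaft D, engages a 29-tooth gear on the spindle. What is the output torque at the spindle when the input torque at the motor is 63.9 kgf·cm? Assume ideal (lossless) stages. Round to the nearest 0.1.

13.4 kgf·cm

After the gear mesh (19/99): 63.9 × 0.19192 = 12.264 kgf·cm
After the chain (80/33): 12.264 × 2.4242 = 29.73 kgf·cm
After the chain (44/27): 29.73 × 1.6296 = 48.449 kgf·cm
After the gear mesh (29/105): 48.449 × 0.27619 = 13.381 kgf·cm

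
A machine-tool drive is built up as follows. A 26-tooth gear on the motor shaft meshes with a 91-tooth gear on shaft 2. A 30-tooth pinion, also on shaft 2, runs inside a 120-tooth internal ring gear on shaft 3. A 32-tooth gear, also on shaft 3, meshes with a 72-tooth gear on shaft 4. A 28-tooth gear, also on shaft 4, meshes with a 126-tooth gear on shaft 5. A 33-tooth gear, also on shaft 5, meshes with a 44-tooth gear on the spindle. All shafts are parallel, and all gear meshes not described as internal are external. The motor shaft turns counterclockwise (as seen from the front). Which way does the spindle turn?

the motor shaft → shaft 2: external mesh, 1 reversal → CW.
shaft 2 → shaft 3: internal mesh, same direction → CW.
shaft 3 → shaft 4: external mesh, 1 reversal → CCW.
shaft 4 → shaft 5: external mesh, 1 reversal → CW.
shaft 5 → the spindle: external mesh, 1 reversal → CCW.
4 reversals in total — an even number — so the spindle turns the same way as the motor shaft.

counterclockwise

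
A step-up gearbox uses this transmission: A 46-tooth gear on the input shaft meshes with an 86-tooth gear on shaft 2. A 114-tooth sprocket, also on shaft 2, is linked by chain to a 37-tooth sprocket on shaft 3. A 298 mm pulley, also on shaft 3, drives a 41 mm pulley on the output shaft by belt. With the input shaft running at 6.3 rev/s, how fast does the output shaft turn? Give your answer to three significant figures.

75.5 rev/s

the input shaft → shaft 2 (gear mesh, 86/46): 6.3 ÷ 1.8696 = 3.3698 rev/s
shaft 2 → shaft 3 (chain, 37/114): 3.3698 ÷ 0.32456 = 10.383 rev/s
shaft 3 → the output shaft (belt, 41/298): 10.383 ÷ 0.13758 = 75.463 rev/s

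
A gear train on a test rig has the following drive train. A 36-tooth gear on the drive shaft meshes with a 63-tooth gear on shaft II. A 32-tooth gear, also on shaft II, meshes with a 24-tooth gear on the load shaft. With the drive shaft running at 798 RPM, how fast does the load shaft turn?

gear mesh 63/36 = 1.75 → 798/1.75 = 456 RPM
gear mesh 24/32 = 0.75 → 456/0.75 = 608 RPM

608 RPM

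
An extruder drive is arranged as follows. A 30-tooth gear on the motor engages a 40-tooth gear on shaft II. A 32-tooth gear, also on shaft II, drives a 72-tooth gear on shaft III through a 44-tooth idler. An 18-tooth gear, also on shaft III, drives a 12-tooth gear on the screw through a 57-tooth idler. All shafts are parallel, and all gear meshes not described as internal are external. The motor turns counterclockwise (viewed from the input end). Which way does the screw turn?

clockwise

the motor → shaft II: external mesh, 1 reversal → CW.
shaft II → shaft III: driver → idler → driven is 2 external meshes, 2 reversals → CW.
shaft III → the screw: driver → idler → driven is 2 external meshes, 2 reversals → CW.
5 reversals in total — an odd number — so the screw turns opposite to the motor.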